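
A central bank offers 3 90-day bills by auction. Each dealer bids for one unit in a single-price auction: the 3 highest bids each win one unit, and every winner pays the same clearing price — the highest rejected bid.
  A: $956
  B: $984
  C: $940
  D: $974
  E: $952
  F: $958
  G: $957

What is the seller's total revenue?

Total revenue: $2,871

Ordering the bids: 984 (B), 974 (D), 958 (F), 957 (G), 956 (A), …
The 3 highest are B, D, F.
Highest unsuccessful bid: $957 → clearing price.
Total revenue = 3 × $957 = $2,871.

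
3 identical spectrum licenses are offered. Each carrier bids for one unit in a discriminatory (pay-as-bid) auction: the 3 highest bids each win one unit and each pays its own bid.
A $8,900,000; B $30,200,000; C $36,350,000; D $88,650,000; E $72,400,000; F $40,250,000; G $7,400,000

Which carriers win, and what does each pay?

D $88,650,000, E $72,400,000, F $40,250,000

Ordering the bids: 88,650,000 (D), 72,400,000 (E), 40,250,000 (F), 36,350,000 (C), 30,200,000 (B), …
Winners (3 units): D, E, F.
Each winner pays its own bid: D $88,650,000, E $72,400,000, F $40,250,000.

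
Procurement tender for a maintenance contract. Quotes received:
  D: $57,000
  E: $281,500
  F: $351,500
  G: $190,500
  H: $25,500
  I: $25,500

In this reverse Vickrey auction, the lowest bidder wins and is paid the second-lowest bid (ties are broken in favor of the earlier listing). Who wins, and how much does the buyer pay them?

Sorting bids: 25,500 (H) < 25,500 (I) < 57,000 (D) < 190,500 (G) < 281,500 (E) < 351,500 (F)
Tie at $25,500 → H wins by tie-break.
Second-price: H is paid I's bid of $25,500.

H is paid $25,500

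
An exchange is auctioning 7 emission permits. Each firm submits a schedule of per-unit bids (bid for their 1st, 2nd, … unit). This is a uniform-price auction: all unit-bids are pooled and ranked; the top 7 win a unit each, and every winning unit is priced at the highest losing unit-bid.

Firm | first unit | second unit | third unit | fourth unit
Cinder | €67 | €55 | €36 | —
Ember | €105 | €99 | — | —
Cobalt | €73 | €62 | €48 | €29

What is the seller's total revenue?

Pooled unit-bids ranked (top 7): 105 (Ember-1), 99 (Ember-2), 73 (Cobalt-1), 67 (Cinder-1), 62 (Cobalt-2), 55 (Cinder-2), 48 (Cobalt-3)
Highest rejected unit-bid = €36.
Allocation: Cinder 2, Cobalt 3, Ember 2. Every unit priced at €36.
Revenue = 7 × 36 = €252.

Total revenue: €252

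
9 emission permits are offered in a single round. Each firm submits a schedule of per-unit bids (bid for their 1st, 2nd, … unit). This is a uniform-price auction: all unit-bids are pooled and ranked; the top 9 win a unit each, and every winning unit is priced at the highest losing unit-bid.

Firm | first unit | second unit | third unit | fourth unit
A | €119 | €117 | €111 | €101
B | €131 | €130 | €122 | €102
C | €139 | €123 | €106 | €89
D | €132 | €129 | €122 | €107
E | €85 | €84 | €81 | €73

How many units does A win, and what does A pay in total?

Pooled unit-bids ranked (top 9): 139 (C-1), 132 (D-1), 131 (B-1), 130 (B-2), 129 (D-2), 123 (C-2), 122 (B-3), 122 (D-3), 119 (A-1)
Highest rejected unit-bid = €117.
A wins 1 unit(s) at €117 each.

A: 1 unit, pays €117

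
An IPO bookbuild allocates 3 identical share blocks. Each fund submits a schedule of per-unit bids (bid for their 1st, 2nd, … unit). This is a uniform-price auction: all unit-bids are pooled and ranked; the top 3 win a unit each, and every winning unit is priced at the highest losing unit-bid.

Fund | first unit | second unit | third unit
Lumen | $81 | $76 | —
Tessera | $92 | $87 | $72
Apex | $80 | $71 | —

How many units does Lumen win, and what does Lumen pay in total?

Lumen: 1 unit, pays $80

Merging the schedules and taking the best 3: 92 (Tessera-1), 87 (Tessera-2), 81 (Lumen-1)
First bid not allocated: $80.
Lumen wins 1 unit(s) at $80 each.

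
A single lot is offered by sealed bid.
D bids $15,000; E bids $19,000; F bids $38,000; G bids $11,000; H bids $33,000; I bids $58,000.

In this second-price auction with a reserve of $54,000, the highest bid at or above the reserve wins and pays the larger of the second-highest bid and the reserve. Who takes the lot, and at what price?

I pays $54,000

Bids ranked: 58,000 (I) > 38,000 (F) > 33,000 (H) > 19,000 (E) > 15,000 (D) > 11,000 (G)
I has the top bid at or above the reserve ($58,000).
max(second-highest $38,000, reserve $54,000) = $54,000.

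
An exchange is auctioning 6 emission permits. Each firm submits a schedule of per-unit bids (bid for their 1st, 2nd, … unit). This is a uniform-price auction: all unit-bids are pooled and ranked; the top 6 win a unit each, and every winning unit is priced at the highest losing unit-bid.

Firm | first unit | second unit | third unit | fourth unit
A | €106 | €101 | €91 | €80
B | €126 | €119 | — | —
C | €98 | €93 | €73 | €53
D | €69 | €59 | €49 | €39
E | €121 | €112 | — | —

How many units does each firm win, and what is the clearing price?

A 2, B 2, E 2; clearing price €98

Merging the schedules and taking the best 6: 126 (B-1), 121 (E-1), 119 (B-2), 112 (E-2), 106 (A-1), 101 (A-2)
Highest rejected unit-bid = €98.
Allocation: A 2, B 2, E 2.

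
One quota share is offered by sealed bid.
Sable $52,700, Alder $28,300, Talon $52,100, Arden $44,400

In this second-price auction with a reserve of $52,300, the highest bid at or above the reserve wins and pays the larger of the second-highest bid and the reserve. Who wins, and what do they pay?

Sable pays $52,300

Rule: the highest bid at or above the reserve wins and pays the larger of the second-highest bid and the reserve.
Sorting bids: 52,700 (Sable) > 52,100 (Talon) > 44,400 (Arden) > 28,300 (Alder)
Sable has the top bid at or above the reserve ($52,700).
max(second-highest $52,100, reserve $52,300) = $52,300.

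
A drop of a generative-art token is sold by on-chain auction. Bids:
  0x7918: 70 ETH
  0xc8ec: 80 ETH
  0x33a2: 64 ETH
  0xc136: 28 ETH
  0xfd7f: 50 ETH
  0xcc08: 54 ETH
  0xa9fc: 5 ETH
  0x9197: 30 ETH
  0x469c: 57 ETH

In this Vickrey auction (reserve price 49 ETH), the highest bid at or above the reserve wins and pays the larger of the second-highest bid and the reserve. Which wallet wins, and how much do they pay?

0xc8ec pays 70 ETH

Bids in order: 80 (0xc8ec) > 70 (0x7918) > 64 (0x33a2) > 57 (0x469c) > 54 (0xcc08) > 50 (0xfd7f) > …
Highest eligible bid: 0xc8ec at 80 ETH.
Second-highest bid 70 ETH exceeds the reserve 49 ETH → payment 70 ETH.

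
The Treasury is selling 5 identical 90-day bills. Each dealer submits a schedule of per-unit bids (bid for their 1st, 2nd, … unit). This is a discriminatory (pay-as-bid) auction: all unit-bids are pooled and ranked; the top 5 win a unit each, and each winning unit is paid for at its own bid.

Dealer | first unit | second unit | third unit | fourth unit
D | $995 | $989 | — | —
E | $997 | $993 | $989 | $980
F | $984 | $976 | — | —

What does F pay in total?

Pooled unit-bids ranked (top 5): 997 (E-1), 995 (D-1), 993 (E-2), 989 (D-2), 989 (E-3)
Next rejected bid: $984 (not a price — pay-as-bid).
F wins no units.

F pays $0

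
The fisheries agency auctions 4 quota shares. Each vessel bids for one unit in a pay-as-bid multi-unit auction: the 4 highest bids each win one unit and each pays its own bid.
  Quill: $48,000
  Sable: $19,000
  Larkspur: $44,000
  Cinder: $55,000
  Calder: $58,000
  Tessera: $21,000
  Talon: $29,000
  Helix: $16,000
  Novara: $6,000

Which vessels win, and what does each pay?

Calder $58,000, Cinder $55,000, Quill $48,000, Larkspur $44,000

Sorting: 58,000 (Calder), 55,000 (Cinder), 48,000 (Quill), 44,000 (Larkspur), 29,000 (Talon), 21,000 (Tessera), …
The 4 highest are Calder, Cinder, Quill, Larkspur.
Each winner pays its own bid: Calder $58,000, Cinder $55,000, Quill $48,000, Larkspur $44,000.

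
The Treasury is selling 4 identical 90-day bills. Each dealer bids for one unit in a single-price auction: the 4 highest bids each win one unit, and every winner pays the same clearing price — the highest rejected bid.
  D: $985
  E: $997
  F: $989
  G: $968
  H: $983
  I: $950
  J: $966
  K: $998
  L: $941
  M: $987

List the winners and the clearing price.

Sorting: 998 (K), 997 (E), 989 (F), 987 (M), 985 (D), 983 (H), …
Top 4: K, E, F, M.
First losing bid is D's $985, which sets the uniform price.

K, E, F, M; each pays $985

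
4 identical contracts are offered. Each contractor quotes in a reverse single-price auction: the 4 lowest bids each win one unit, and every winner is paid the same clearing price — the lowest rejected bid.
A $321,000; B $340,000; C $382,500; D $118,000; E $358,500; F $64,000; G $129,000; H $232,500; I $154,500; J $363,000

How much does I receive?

Bids ranked low→high: 64,000 (F), 118,000 (D), 129,000 (G), 154,500 (I), 232,500 (H), 321,000 (A), …
Winners (4 units): F, D, G, I.
Lowest unsuccessful bid: $232,500 → clearing price.
I wins → is paid $232,500.

I is paid $232,500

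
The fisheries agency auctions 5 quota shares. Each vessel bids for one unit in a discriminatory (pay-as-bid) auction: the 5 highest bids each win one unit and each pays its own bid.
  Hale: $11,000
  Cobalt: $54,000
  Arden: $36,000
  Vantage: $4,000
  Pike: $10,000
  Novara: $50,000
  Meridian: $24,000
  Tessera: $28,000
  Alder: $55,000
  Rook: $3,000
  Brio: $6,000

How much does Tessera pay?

Sorting: 55,000 (Alder), 54,000 (Cobalt), 50,000 (Novara), 36,000 (Arden), 28,000 (Tessera), 24,000 (Meridian), 11,000 (Hale), …
Top 5: Alder, Cobalt, Novara, Arden, Tessera.
Tessera wins → own bid $28,000.

Tessera pays $28,000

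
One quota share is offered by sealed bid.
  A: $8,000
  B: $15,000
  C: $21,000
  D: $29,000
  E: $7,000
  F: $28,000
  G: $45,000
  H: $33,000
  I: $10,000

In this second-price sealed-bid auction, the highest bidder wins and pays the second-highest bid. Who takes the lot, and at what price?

Bids in order: 45,000 (G) > 33,000 (H) > 29,000 (D) > 28,000 (F) > 21,000 (C) > 15,000 (B) > …
Second-price: G pays H's bid of $33,000.

G pays $33,000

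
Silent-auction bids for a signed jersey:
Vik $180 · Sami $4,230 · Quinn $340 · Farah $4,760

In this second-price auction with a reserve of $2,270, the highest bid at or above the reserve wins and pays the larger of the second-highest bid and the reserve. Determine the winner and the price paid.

Sorting bids: 4,760 (Farah) > 4,230 (Sami) > 340 (Quinn) > 180 (Vik)
Farah has the top bid at or above the reserve ($4,760).
Second-highest bid $4,230 exceeds the reserve $2,270 → payment $4,230.

Farah pays $4,230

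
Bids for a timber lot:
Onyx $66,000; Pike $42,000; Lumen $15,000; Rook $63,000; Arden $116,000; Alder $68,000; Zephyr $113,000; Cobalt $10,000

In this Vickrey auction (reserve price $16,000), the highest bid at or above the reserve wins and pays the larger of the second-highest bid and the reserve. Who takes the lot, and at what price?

Arden pays $113,000

Bids in order: 116,000 (Arden) > 113,000 (Zephyr) > 68,000 (Alder) > 66,000 (Onyx) > 63,000 (Rook) > 42,000 (Pike) > …
Arden has the top bid at or above the reserve ($116,000).
max(second-highest $113,000, reserve $16,000) = $113,000; the reserve does not bind.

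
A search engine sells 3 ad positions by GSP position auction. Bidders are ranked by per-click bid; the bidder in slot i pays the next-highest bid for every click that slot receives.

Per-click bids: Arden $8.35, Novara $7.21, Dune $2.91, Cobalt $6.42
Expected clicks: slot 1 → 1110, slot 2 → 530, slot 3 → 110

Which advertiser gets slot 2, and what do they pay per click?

Novara; $6.42 per click

Ranked by bid: $8.35 (Arden) > $7.21 (Novara) > $6.42 (Cobalt) > $2.91 (Dune)
Slot 2 goes to the second-ranked bidder, Novara, who pays the next bid down: $6.42/click.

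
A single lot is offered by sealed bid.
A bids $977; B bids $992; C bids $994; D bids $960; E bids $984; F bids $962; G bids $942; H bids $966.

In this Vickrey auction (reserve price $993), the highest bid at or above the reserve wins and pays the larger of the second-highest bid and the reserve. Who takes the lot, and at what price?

C pays $993

Vickrey auction (reserve price $993): the highest bid at or above the reserve wins and pays the larger of the second-highest bid and the reserve.
Bids ranked: 994 (C) > 992 (B) > 984 (E) > 977 (A) > 966 (H) > 962 (F) > …
Highest eligible bid: C at $994.
max(second-highest $992, reserve $993) = $993.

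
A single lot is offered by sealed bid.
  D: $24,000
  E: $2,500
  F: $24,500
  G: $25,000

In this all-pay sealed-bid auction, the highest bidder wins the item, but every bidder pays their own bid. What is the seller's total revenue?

Bids in order: 25,000 (G) > 24,500 (F) > 24,000 (D) > 2,500 (E)
G wins with the top bid; all bids are sunk regardless.
Every bidder forfeits their bid regardless of winning.
Revenue = 24,000 + 2,500 + 24,500 + 25,000 = $76,000.

Total revenue: $76,000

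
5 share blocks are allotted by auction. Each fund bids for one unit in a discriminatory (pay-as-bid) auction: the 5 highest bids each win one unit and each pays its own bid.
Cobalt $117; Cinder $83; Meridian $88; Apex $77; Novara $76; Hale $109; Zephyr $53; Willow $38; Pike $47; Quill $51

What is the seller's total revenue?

Bids ranked high→low: 117 (Cobalt), 109 (Hale), 88 (Meridian), 83 (Cinder), 77 (Apex), 76 (Novara), 53 (Zephyr), …
Winners (5 units): Cobalt, Hale, Meridian, Cinder, Apex.
Total revenue = 117 + 109 + 88 + 83 + 77 = $474.

Total revenue: $474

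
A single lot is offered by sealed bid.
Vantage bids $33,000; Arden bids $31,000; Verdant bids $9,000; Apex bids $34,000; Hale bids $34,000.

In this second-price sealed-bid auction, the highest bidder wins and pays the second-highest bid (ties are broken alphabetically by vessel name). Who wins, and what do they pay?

Sorting bids: 34,000 (Apex) > 34,000 (Hale) > 33,000 (Vantage) > 31,000 (Arden) > 9,000 (Verdant)
Apex and Hale tie at $34,000; tie-break gives it to Apex.
Apex wins with the highest bid; price is set by the runner-up at $34,000.

Apex pays $34,000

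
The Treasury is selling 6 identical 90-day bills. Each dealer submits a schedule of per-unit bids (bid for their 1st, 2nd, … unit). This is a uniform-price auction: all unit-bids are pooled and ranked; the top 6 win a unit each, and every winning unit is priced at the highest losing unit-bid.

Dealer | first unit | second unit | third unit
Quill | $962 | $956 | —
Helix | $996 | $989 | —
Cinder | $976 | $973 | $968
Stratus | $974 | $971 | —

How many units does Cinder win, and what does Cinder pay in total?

Pooled unit-bids ranked (top 6): 996 (Helix-1), 989 (Helix-2), 976 (Cinder-1), 974 (Stratus-1), 973 (Cinder-2), 971 (Stratus-2)
The (k+1)-th unit-bid is $968.
Cinder wins 2 unit(s) at $968 each.

Cinder: 2 units, pays $1,936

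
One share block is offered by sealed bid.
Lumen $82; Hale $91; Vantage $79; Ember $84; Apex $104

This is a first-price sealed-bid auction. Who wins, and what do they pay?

Apex pays $104

Sorting bids: 104 (Apex) > 91 (Hale) > 84 (Ember) > 82 (Lumen) > 79 (Vantage)
Apex has the highest bid and pays exactly that: $104.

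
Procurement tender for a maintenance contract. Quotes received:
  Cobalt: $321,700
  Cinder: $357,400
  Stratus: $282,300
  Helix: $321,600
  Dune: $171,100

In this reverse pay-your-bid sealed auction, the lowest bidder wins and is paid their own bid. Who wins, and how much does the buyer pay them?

Dune is paid $171,100

Reverse pay-your-bid sealed auction: the lowest bidder wins and is paid their own bid.
Bids in order: 171,100 (Dune) < 282,300 (Stratus) < 321,600 (Helix) < 321,700 (Cobalt) < 357,400 (Cinder)
Dune has the lowest bid and is paid exactly that: $171,100.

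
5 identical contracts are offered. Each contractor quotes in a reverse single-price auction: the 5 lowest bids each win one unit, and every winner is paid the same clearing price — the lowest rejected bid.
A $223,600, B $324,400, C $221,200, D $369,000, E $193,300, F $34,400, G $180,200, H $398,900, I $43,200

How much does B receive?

Sorting: 34,400 (F), 43,200 (I), 180,200 (G), 193,300 (E), 221,200 (C), 223,600 (A), 324,400 (B), …
Winners (5 units): F, I, G, E, C.
First losing bid is A's $223,600, which sets the uniform price.
B does not win → is paid $0.

B is paid $0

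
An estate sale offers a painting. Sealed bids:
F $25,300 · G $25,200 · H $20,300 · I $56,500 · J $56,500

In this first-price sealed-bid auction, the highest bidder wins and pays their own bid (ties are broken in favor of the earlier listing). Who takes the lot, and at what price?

I pays $56,500

Rule: the highest bidder wins and pays their own bid.
Sorting bids: 56,500 (I) > 56,500 (J) > 25,300 (F) > 25,200 (G) > 20,300 (H)
I and J tie at $56,500; tie-break gives it to I.
I is highest → pays own bid, $56,500.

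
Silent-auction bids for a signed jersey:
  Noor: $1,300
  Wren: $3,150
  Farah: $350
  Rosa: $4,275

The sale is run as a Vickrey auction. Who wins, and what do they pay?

Rosa pays $3,150

Vickrey auction: the highest bidder wins and pays the second-highest bid.
Bids in order: 4,275 (Rosa) > 3,150 (Wren) > 1,300 (Noor) > 350 (Farah)
Second-price: Rosa pays Wren's bid of $3,150.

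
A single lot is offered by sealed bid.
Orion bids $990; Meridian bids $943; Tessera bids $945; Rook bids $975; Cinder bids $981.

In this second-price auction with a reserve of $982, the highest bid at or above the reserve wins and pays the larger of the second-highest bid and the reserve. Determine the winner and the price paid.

Orion pays $982

Rule: the highest bid at or above the reserve wins and pays the larger of the second-highest bid and the reserve.
Sorting bids: 990 (Orion) > 981 (Cinder) > 975 (Rook) > 945 (Tessera) > 943 (Meridian)
Orion has the top bid at or above the reserve ($990).
max(second-highest $981, reserve $982) = $982.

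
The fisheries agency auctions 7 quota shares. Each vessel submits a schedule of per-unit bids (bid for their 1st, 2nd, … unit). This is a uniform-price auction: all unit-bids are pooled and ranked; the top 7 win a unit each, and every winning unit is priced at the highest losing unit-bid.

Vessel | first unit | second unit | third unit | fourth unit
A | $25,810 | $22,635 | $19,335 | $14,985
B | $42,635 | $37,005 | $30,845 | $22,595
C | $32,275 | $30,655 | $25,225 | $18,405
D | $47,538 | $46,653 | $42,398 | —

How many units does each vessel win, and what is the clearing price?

B 3, C 1, D 3; clearing price $30,655

Pooled unit-bids ranked (top 7): 47,538 (D-1), 46,653 (D-2), 42,635 (B-1), 42,398 (D-3), 37,005 (B-2), 32,275 (C-1), 30,845 (B-3)
First bid not allocated: $30,655.
Allocation: B 3, C 1, D 3.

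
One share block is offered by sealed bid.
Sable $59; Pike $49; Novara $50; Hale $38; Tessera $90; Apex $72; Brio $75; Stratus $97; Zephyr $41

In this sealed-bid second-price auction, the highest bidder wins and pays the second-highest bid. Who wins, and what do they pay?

Sorting bids: 97 (Stratus) > 90 (Tessera) > 75 (Brio) > 72 (Apex) > 59 (Sable) > 50 (Novara) > …
Stratus wins with the highest bid; price is set by the runner-up at $90.

Stratus pays $90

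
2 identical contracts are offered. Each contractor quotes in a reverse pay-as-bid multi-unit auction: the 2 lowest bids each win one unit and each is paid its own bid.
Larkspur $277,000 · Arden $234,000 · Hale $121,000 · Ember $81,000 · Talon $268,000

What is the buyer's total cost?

Total cost: $202,000

Ordering the bids: 81,000 (Ember), 121,000 (Hale), 234,000 (Arden), 268,000 (Talon), …
The 2 lowest are Ember, Hale.
Total cost = 81,000 + 121,000 = $202,000.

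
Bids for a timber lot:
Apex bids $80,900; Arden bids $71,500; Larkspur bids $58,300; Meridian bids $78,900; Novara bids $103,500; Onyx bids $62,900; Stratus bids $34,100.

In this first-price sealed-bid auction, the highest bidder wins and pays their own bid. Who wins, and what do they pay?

Novara pays $103,500

Sorting bids: 103,500 (Novara) > 80,900 (Apex) > 78,900 (Meridian) > 71,500 (Arden) > 62,900 (Onyx) > 58,300 (Larkspur) > …
Novara is highest → pays own bid, $103,500.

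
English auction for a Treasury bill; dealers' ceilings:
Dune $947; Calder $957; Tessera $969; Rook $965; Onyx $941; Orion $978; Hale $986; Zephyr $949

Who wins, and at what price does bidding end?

Ascending (English) auction: the price rises until one bidder remains; the winner pays the price at which the last rival dropped out.
Limits ranked: 986 (Hale) > 978 (Orion) > 969 (Tessera) > 965 (Rook) > 957 (Calder) > 949 (Zephyr) > …
Once the price passes $978, only Hale is left; the hammer falls at Orion's limit of $978.

Hale wins at $978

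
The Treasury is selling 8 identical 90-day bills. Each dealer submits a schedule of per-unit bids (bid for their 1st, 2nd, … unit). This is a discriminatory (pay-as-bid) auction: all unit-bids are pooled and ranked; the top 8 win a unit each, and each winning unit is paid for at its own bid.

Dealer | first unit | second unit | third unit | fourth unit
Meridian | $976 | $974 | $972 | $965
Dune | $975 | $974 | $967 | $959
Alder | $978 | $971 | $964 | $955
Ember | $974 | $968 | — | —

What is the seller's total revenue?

Total revenue: $7,794

Merging the schedules and taking the best 8: 978 (Alder-1), 976 (Meridian-1), 975 (Dune-1), 974 (Meridian-2), 974 (Dune-2), 974 (Ember-1), 972 (Meridian-3), 971 (Alder-2)
Next rejected bid: $968 (not a price — pay-as-bid).
Each winning unit pays its own bid.
Revenue = 978 + 976 + 975 + 974 + 974 + 974 + 972 + 971 = $7,794.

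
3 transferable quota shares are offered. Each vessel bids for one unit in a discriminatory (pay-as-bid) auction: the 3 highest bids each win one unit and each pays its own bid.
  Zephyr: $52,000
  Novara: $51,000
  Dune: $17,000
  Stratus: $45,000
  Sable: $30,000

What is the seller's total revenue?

Ordering the bids: 52,000 (Zephyr), 51,000 (Novara), 45,000 (Stratus), 30,000 (Sable), 17,000 (Dune)
The 3 highest are Zephyr, Novara, Stratus.
Total revenue = 52,000 + 51,000 + 45,000 = $148,000.

Total revenue: $148,000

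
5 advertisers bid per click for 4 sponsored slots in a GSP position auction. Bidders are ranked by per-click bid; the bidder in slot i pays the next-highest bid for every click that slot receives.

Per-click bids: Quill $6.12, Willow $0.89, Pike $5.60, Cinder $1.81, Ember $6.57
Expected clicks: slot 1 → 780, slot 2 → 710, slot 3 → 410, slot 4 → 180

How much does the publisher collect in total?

Per-click bids in order: $6.57 (Ember) > $6.12 (Quill) > $5.60 (Pike) > $1.81 (Cinder) > $0.89 (Willow)
Slot 1: Ember pays $6.12 × 780 = $4773.60
Slot 2: Quill pays $5.60 × 710 = $3976.00
Slot 3: Pike pays $1.81 × 410 = $742.10
Slot 4: Cinder pays $0.89 × 180 = $160.20
Total = $9651.90

Total revenue: $9651.90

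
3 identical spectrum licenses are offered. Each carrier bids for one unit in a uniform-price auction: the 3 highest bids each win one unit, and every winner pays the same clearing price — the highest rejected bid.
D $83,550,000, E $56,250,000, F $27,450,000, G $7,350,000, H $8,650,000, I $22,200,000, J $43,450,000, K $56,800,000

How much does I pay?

I pays $0

Ordering the bids: 83,550,000 (D), 56,800,000 (K), 56,250,000 (E), 43,450,000 (J), 27,450,000 (F), …
Top 3: D, K, E.
Clearing price = highest rejected bid = $43,450,000.
I does not win → pays $0.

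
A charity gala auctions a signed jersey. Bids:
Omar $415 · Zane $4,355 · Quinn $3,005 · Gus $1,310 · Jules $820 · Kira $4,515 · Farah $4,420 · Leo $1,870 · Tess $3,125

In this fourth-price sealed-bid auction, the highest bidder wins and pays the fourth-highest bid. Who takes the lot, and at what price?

Kira pays $3,125

Rule: the highest bidder wins and pays the fourth-highest bid.
Bids ranked: 4,515 (Kira) > 4,420 (Farah) > 4,355 (Zane) > 3,125 (Tess) > 3,005 (Quinn) > 1,870 (Leo) > …
Kira is highest; pays the fourth-highest bid, $3,125.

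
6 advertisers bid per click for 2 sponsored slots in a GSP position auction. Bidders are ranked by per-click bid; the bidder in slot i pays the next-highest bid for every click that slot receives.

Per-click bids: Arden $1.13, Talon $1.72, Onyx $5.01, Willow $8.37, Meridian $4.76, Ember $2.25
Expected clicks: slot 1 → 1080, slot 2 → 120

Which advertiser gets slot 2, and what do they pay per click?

Onyx; $4.76 per click

Per-click bids in order: $8.37 (Willow) > $5.01 (Onyx) > $4.76 (Meridian) > …
Slot 2 goes to the second-ranked bidder, Onyx, who pays the next bid down: $4.76/click.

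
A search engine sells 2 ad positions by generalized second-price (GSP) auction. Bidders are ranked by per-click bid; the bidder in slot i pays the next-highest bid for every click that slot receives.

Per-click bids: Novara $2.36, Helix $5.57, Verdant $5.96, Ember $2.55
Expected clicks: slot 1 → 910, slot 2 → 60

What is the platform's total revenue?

Total revenue: $5221.70

Per-click bids in order: $5.96 (Verdant) > $5.57 (Helix) > $2.55 (Ember) > …
Slot 1: Verdant pays $5.57 × 910 = $5068.70
Slot 2: Helix pays $2.55 × 60 = $153.00
Total = $5221.70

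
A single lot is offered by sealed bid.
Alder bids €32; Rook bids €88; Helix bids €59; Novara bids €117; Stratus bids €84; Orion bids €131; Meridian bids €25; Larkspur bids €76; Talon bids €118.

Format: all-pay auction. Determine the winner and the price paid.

All-pay auction: the highest bidder wins the item, but every bidder pays their own bid.
Sorting bids: 131 (Orion) > 118 (Talon) > 117 (Novara) > 88 (Rook) > 84 (Stratus) > 76 (Larkspur) > …
Orion wins with the top bid; all bids are sunk regardless.

Orion pays €131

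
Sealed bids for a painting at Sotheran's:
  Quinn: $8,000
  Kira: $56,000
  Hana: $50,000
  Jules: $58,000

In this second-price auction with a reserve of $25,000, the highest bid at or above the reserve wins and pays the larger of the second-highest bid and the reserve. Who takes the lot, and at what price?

Jules pays $56,000

Second-price auction with a reserve of $25,000: the highest bid at or above the reserve wins and pays the larger of the second-highest bid and the reserve.
Sorting bids: 58,000 (Jules) > 56,000 (Kira) > 50,000 (Hana) > 8,000 (Quinn)
Highest eligible bid: Jules at $58,000.
max(second-highest $56,000, reserve $25,000) = $56,000; the reserve does not bind.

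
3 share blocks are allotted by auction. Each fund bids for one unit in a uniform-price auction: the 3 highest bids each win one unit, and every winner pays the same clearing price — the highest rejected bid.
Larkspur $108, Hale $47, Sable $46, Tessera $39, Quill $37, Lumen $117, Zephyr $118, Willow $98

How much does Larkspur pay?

Bids ranked high→low: 118 (Zephyr), 117 (Lumen), 108 (Larkspur), 98 (Willow), 47 (Hale), …
Top 3: Zephyr, Lumen, Larkspur.
Clearing price = highest rejected bid = $98.
Larkspur wins → pays $98.

Larkspur pays $98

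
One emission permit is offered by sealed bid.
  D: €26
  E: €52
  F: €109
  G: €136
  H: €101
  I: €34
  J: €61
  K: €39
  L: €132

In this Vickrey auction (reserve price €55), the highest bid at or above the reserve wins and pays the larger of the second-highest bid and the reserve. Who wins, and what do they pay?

Bids ranked: 136 (G) > 132 (L) > 109 (F) > 101 (H) > 61 (J) > 52 (E) > …
G has the top bid at or above the reserve (€136).
max(second-highest €132, reserve €55) = €132; the reserve does not bind.

G pays €132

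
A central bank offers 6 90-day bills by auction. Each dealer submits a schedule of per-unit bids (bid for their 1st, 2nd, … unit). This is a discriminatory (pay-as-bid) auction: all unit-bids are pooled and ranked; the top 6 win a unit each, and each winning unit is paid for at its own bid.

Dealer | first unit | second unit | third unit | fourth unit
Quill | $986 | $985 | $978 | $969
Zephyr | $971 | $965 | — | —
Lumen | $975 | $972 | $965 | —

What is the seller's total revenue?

Merging the schedules and taking the best 6: 986 (Quill-1), 985 (Quill-2), 978 (Quill-3), 975 (Lumen-1), 972 (Lumen-2), 971 (Zephyr-1)
Next rejected bid: $969 (not a price — pay-as-bid).
Each winning unit pays its own bid.
Revenue = 986 + 985 + 978 + 975 + 972 + 971 = $5,867.

Total revenue: $5,867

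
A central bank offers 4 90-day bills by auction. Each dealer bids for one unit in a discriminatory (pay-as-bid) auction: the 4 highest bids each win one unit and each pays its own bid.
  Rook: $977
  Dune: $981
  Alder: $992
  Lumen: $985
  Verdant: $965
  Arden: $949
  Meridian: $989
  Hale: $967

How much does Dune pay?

Ordering the bids: 992 (Alder), 989 (Meridian), 985 (Lumen), 981 (Dune), 977 (Rook), 967 (Hale), …
Winners (4 units): Alder, Meridian, Lumen, Dune.
Dune wins → own bid $981.

Dune pays $981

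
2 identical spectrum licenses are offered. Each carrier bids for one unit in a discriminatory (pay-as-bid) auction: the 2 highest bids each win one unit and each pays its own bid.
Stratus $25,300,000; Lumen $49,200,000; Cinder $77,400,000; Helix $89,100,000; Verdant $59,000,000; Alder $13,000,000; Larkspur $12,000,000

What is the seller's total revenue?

Total revenue: $166,500,000

Ordering the bids: 89,100,000 (Helix), 77,400,000 (Cinder), 59,000,000 (Verdant), 49,200,000 (Lumen), …
Winners (2 units): Helix, Cinder.
Total revenue = 89,100,000 + 77,400,000 = $166,500,000.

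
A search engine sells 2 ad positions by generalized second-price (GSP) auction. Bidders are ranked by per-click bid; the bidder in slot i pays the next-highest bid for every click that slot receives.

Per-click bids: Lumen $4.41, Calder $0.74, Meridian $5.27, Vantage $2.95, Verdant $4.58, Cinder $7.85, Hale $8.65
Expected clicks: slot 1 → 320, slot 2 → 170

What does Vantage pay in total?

Per-click bids in order: $8.65 (Hale) > $7.85 (Cinder) > $5.27 (Meridian) > …
Vantage ranks below slot 2 → no slot, pays nothing.

Vantage pays $0.00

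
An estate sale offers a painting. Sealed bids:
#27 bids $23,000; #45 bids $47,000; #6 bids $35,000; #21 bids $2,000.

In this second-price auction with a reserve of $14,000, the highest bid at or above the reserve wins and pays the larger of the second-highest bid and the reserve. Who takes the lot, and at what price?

#45 pays $35,000

Rule: the highest bid at or above the reserve wins and pays the larger of the second-highest bid and the reserve.
Bids ranked: 47,000 (#45) > 35,000 (#6) > 23,000 (#27) > 2,000 (#21)
#45 has the top bid at or above the reserve ($47,000).
Second-highest bid $35,000 exceeds the reserve $14,000 → payment $35,000.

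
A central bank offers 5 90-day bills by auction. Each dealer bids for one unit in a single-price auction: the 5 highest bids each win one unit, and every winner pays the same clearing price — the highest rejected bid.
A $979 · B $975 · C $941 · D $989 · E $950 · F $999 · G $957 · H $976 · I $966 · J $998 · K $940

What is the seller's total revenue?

Bids ranked high→low: 999 (F), 998 (J), 989 (D), 979 (A), 976 (H), 975 (B), 966 (I), …
Top 5: F, J, D, A, H.
First losing bid is B's $975, which sets the uniform price.
Total revenue = 5 × $975 = $4,875.

Total revenue: $4,875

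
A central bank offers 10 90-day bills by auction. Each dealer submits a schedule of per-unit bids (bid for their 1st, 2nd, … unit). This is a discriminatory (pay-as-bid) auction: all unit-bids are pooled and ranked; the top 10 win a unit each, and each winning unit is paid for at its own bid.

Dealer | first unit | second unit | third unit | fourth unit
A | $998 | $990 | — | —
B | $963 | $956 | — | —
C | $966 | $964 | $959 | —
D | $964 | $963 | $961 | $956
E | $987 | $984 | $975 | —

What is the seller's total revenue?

Total revenue: $9,754

All unit-bids, highest first — top 10: 998 (A-1), 990 (A-2), 987 (E-1), 984 (E-2), 975 (E-3), 966 (C-1), 964 (C-2), 964 (D-1), 963 (B-1), 963 (D-2)
Next rejected bid: $961 (not a price — pay-as-bid).
Each winning unit pays its own bid.
Revenue = 998 + 990 + 987 + 984 + 975 + 966 + 964 + 964 + 963 + 963 = $9,754.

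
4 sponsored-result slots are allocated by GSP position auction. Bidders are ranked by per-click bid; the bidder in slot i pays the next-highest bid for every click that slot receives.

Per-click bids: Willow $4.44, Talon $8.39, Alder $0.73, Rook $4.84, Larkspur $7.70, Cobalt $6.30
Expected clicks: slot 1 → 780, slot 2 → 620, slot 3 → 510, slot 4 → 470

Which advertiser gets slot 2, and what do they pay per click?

Larkspur; $6.30 per click

Ranked by bid: $8.39 (Talon) > $7.70 (Larkspur) > $6.30 (Cobalt) > $4.84 (Rook) > $4.44 (Willow) > …
Slot 2 goes to the second-ranked bidder, Larkspur, who pays the next bid down: $6.30/click.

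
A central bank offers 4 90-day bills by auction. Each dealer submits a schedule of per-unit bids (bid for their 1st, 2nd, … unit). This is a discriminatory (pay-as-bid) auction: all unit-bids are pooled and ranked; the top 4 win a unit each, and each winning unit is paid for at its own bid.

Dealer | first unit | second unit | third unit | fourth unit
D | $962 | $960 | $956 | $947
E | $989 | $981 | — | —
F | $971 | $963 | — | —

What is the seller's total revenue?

Merging the schedules and taking the best 4: 989 (E-1), 981 (E-2), 971 (F-1), 963 (F-2)
Next rejected bid: $962 (not a price — pay-as-bid).
Each winning unit pays its own bid.
Revenue = 989 + 981 + 971 + 963 = $3,904.

Total revenue: $3,904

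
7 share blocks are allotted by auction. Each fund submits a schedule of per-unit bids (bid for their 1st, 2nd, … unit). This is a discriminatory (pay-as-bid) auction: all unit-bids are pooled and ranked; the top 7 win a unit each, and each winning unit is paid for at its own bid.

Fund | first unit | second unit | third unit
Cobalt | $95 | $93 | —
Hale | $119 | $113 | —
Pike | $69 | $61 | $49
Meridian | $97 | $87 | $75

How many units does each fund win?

Merging the schedules and taking the best 7: 119 (Hale-1), 113 (Hale-2), 97 (Meridian-1), 95 (Cobalt-1), 93 (Cobalt-2), 87 (Meridian-2), 75 (Meridian-3)
Next rejected bid: $69 (not a price — pay-as-bid).
Allocation: Cobalt 2, Hale 2, Meridian 3.

Cobalt 2, Hale 2, Meridian 3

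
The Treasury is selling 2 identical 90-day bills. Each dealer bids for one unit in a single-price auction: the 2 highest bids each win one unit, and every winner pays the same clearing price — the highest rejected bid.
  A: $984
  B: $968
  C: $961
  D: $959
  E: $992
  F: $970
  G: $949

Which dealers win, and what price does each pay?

E, A; each pays $970

Bids ranked high→low: 992 (E), 984 (A), 970 (F), 968 (B), …
Top 2: E, A.
Clearing price = highest rejected bid = $970.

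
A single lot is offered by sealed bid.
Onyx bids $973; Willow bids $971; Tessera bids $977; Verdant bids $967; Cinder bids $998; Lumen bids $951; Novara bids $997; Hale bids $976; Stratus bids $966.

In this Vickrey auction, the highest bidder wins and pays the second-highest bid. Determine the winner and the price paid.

Cinder pays $997

Bids ranked: 998 (Cinder) > 997 (Novara) > 977 (Tessera) > 976 (Hale) > 973 (Onyx) > 971 (Willow) > …
Cinder is highest; pays the second-highest bid, $997.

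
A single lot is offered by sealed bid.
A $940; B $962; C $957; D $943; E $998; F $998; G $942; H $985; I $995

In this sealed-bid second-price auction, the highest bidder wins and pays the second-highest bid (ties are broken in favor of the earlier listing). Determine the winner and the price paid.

Bids ranked: 998 (E) > 998 (F) > 995 (I) > 985 (H) > 962 (B) > 957 (C) > …
Tie at $998 → E wins by tie-break.
E wins with the highest bid; price is set by the runner-up at $998.

E pays $998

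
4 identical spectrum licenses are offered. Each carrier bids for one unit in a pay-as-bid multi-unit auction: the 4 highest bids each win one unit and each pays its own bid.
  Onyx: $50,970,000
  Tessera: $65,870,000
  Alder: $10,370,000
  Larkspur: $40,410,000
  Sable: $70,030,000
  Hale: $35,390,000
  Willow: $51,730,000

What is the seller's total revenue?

Ordering the bids: 70,030,000 (Sable), 65,870,000 (Tessera), 51,730,000 (Willow), 50,970,000 (Onyx), 40,410,000 (Larkspur), 35,390,000 (Hale), …
The 4 highest are Sable, Tessera, Willow, Onyx.
Total revenue = 70,030,000 + 65,870,000 + 51,730,000 + 50,970,000 = $238,600,000.

Total revenue: $238,600,000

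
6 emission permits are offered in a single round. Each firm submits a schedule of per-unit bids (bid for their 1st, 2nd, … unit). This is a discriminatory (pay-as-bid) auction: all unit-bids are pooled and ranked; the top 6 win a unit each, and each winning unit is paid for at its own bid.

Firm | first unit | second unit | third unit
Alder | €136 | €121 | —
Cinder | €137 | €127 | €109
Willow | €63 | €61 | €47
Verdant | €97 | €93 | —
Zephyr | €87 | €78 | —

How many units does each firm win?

All unit-bids, highest first — top 6: 137 (Cinder-1), 136 (Alder-1), 127 (Cinder-2), 121 (Alder-2), 109 (Cinder-3), 97 (Verdant-1)
Next rejected bid: €93 (not a price — pay-as-bid).
Allocation: Alder 2, Cinder 3, Verdant 1.

Alder 2, Cinder 3, Verdant 1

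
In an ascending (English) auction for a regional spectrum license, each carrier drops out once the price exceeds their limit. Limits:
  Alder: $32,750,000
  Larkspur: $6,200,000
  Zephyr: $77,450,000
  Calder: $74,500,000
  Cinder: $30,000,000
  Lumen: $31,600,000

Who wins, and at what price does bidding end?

Open ascending-bid auction: the price rises until one bidder remains; the winner pays the price at which the last rival dropped out.
Limits in order: 77,450,000 (Zephyr) > 74,500,000 (Calder) > 32,750,000 (Alder) > 31,600,000 (Lumen) > 30,000,000 (Cinder) > 6,200,000 (Larkspur)
Once the price passes $74,500,000, only Zephyr is left; the hammer falls at Calder's limit of $74,500,000.

Zephyr wins at $74,500,000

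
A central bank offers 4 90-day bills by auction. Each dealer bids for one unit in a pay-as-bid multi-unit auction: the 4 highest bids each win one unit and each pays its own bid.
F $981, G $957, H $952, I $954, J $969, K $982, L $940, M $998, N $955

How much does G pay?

Ordering the bids: 998 (M), 982 (K), 981 (F), 969 (J), 957 (G), 955 (N), …
Winners (4 units): M, K, F, J.
G does not win → $0.

G pays $0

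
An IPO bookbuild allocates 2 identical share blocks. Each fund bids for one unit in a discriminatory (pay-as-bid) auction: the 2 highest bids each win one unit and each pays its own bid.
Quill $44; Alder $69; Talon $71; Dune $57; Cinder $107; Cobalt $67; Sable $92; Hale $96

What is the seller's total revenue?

Sorting: 107 (Cinder), 96 (Hale), 92 (Sable), 71 (Talon), …
Top 2: Cinder, Hale.
Total revenue = 107 + 96 = $203.

Total revenue: $203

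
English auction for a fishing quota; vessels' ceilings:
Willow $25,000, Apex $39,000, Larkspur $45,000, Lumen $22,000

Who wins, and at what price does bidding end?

Limits ranked: 45,000 (Larkspur) > 39,000 (Apex) > 25,000 (Willow) > 22,000 (Lumen)
Bidding ends when Apex exits at $39,000; Larkspur takes it.

Larkspur wins at $39,000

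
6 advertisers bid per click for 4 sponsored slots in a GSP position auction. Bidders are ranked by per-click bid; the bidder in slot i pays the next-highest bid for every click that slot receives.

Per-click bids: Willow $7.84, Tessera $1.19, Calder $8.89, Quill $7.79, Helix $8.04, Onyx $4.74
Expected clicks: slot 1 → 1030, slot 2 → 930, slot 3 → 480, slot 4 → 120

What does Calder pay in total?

Calder pays $8281.20

Per-click bids in order: $8.89 (Calder) > $8.04 (Helix) > $7.84 (Willow) > $7.79 (Quill) > $4.74 (Onyx) > …
Calder holds slot 1 → pays next bid $8.04 × 1030 clicks = $8281.20.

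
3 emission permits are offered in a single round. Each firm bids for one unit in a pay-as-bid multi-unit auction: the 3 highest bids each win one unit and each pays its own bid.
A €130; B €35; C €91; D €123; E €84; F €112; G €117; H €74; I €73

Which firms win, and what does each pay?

Ordering the bids: 130 (A), 123 (D), 117 (G), 112 (F), 91 (C), …
Winners (3 units): A, D, G.
Each winner pays its own bid: A €130, D €123, G €117.

A €130, D €123, G €117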